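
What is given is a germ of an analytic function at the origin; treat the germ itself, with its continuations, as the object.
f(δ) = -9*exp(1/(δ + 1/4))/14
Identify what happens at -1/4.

The exponent 1/(δ - (-1/4)) has a pole at -1/4, so exp(1/(δ - (-1/4))) takes every nonzero value near it: an essential singularity (not a pole of any order).

The point is an essential singularity.


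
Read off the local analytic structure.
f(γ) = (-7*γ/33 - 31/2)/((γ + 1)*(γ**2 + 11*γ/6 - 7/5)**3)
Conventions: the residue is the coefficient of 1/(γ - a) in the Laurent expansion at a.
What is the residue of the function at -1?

At the order-1 pole -1 set g(γ) = (γ - (-1))*f(γ) = (-7*γ/33 - 31/2)/(γ**2 + 11*γ/6 - 7/5)**3.
Simple pole: residue = g(a) at a = -1, which is 4540500/3308393.

The residue is 4540500/3308393.


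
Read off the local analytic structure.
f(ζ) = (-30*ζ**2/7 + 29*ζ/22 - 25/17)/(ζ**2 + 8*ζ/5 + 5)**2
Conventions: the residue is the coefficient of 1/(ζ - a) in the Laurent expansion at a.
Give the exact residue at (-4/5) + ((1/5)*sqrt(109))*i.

The factor ζ**2 + 8*ζ/5 + 5 splits as (ζ - a)(ζ - a') with a = (-4/5) + ((1/5)*sqrt(109))*i, a' = (-4/5) - ((1/5)*sqrt(109))*i. At the order-2 pole a set g(ζ) = (ζ - a)^2*f(ζ) = [-30*ζ**2/7 + 29*ζ/22 - 25/17] / (ζ - a')^2.
Order-2 pole: residue = g'(a); g'((-4/5) + ((1/5)*sqrt(109))*i) = ((3919425/62208916)*sqrt(109))*i, so the residue is ((3919425/62208916)*sqrt(109))*i.

The residue is ((3919425/62208916)*sqrt(109))*i.


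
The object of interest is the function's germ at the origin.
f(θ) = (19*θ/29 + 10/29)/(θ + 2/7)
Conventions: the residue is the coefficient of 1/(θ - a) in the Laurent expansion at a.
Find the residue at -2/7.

The residue is 32/203.

At the order-1 pole -2/7 set g(θ) = (θ - (-2/7))*f(θ) = 19*θ/29 + 10/29.
Simple pole: residue = g(a) at a = -2/7, which is 32/203.


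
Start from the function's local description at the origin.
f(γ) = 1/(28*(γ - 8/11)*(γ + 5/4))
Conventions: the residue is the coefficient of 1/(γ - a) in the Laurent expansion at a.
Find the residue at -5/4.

At the order-1 pole -5/4 set g(γ) = (γ - (-5/4))*f(γ) = 1/(28*(γ - 8/11)).
Simple pole: residue = g(a) at a = -5/4, which is -11/609.

The residue is -11/609.


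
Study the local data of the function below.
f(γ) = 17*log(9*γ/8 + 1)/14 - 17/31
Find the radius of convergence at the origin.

Branch term (17/14)*log(1 - γ/(-8/9)): its argument vanishes at γ = -8/9, a logarithmic branch point, modulus 8/9.
The radius of convergence is the smallest modulus among the singular points: 8/9.

The radius of convergence is 8/9.


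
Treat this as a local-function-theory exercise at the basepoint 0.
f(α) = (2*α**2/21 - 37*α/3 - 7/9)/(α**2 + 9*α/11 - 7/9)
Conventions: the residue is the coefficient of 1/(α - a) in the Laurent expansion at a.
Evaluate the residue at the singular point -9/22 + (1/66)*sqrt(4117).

The factor α**2 + 9*α/11 - 7/9 splits as (α - a)(α - a') with a = -9/22 + (1/66)*sqrt(4117), a' = -9/22 - (1/66)*sqrt(4117). At the order-1 pole a set g(α) = (α - a)*f(α) = [2*α**2/21 - 37*α/3 - 7/9] / (α - a').
Simple pole: residue = g(a) at a = -9/22 + (1/66)*sqrt(4117), which is -2867/462 + (200041/5706162)*sqrt(4117).

The residue is -2867/462 + (200041/5706162)*sqrt(4117).


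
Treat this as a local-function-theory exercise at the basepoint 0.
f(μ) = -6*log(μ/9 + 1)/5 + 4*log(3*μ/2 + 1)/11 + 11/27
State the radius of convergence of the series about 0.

Branch term (-6/5)*log(1 - μ/(-9)): its argument vanishes at μ = -9, a logarithmic branch point, modulus 9.
Branch term (4/11)*log(1 - μ/(-2/3)): its argument vanishes at μ = -2/3, a logarithmic branch point, modulus 2/3.
The radius of convergence is the smallest modulus among the singular points: 2/3.

The radius of convergence is 2/3.


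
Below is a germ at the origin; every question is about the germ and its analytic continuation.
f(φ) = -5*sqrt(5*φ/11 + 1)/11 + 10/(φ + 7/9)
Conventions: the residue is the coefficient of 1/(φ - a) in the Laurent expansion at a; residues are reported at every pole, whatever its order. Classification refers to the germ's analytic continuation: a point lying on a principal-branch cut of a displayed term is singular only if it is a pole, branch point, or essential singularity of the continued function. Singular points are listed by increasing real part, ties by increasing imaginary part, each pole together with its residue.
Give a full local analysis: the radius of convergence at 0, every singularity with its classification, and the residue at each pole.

Denominator factor (φ + 7/9): pole of order 1 at -7/9, modulus 7/9.
Branch term (-5/11)*sqrt(1 - φ/(-11/5)): its argument vanishes at φ = -11/5, a square-root branch point, modulus 11/5.
The radius of convergence is the smallest modulus among the singular points: 7/9.
The branch term is analytic at -7/9 and contributes nothing to the residue; only the rational part matters.
At the order-1 pole -7/9 set g(φ) = (φ - (-7/9))*(rational part) = 10.
Simple pole: residue = g(a) at a = -7/9, which is 10.
List the singular points by increasing real part (a conjugate pair: the negative imaginary part first).

Radius of convergence at 0: 7/9.
At -11/5: an algebraic (square-root) branch point.
At -7/9: a pole of order 1; residue 10.


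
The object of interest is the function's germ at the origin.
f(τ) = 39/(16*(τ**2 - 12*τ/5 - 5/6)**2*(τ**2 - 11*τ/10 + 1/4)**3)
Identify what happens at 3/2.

Denominator factors: τ**2 - 12*τ/5 - 5/6 = -131/60 at τ = 3/2; τ**2 - 11*τ/10 + 1/4 = 17/20 at τ = 3/2 — none vanishes.
So the germ continues analytically to 3/2.

The point is a regular point.


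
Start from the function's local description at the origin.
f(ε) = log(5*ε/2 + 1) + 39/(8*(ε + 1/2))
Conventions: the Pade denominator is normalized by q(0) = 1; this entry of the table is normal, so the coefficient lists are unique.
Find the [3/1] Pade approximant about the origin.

Taylor coefficients needed (expand at 0): a_0 = 39/4, a_1 = -17, a_2 = 287/8, a_3 = -1747/24, a_4 = 9359/64.
Write the denominator as Q(ε) = 1 + q1*ε. Requiring Q*f - P = O(ε^5) with deg P <= 3 kills the coefficients of ε^4..ε^4 in Q*f:
  ε^4: a_4 + q1*a_3 = 0, i.e. 9359/64 + (-1747/24)*q1 = 0.
Solving this linear system: q1 = 28077/13976.
The numerator is Q*f truncated at degree 3: P0 = a_0 = 39/4; P1 = a_1 + q1*a_0 = 144635/55904; P2 = a_2 + q1*a_1 = 3010/1747; P3 = a_3 + q1*a_2 = -241775/335424.

The Pade approximant has numerator coefficients [39/4, 144635/55904, 3010/1747, -241775/335424]; denominator coefficients [1, 28077/13976].


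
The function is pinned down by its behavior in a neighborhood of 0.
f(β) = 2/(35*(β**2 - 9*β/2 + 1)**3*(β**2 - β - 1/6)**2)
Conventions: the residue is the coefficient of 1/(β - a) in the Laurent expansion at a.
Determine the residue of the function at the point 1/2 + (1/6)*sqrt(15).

The residue is 8024832/201768035 - (44255808/5044200875)*sqrt(15).

The factor β**2 - β - 1/6 splits as (β - a)(β - a') with a = 1/2 + (1/6)*sqrt(15), a' = 1/2 - (1/6)*sqrt(15). At the order-2 pole a set g(β) = (β - a)^2*f(β) = [2/(35*(β**2 - 9*β/2 + 1)**3)] / (β - a')^2.
Order-2 pole: residue = g'(a); g'(1/2 + (1/6)*sqrt(15)) = 8024832/201768035 - (44255808/5044200875)*sqrt(15), so the residue is 8024832/201768035 - (44255808/5044200875)*sqrt(15).


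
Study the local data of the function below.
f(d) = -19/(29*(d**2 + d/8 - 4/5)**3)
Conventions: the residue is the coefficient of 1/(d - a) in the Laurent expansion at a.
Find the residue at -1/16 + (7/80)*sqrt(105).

The factor d**2 + d/8 - 4/5 splits as (d - a)(d - a') with a = -1/16 + (7/80)*sqrt(105), a' = -1/16 - (7/80)*sqrt(105). At the order-3 pole a set g(d) = (d - a)^3*f(d) = [-19/29] / (d - a')^3.
Order-3 pole: residue = g''(a)/2; g''(-1/16 + (7/80)*sqrt(105)) = -(62259200/1504613061)*sqrt(105), so the residue is -(31129600/1504613061)*sqrt(105).

The residue is -(31129600/1504613061)*sqrt(105).


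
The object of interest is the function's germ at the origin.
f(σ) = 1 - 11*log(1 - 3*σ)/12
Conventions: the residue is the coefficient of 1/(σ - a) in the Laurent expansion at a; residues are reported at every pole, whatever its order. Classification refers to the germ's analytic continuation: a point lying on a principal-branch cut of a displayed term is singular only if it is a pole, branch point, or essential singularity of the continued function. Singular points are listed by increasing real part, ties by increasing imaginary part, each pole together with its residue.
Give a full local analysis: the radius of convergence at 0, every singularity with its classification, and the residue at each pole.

Radius of convergence at 0: 1/3.
At 1/3: a logarithmic branch point.

Branch term (-11/12)*log(1 - σ/(1/3)): its argument vanishes at σ = 1/3, a logarithmic branch point, modulus 1/3.
The radius of convergence is the smallest modulus among the singular points: 1/3.


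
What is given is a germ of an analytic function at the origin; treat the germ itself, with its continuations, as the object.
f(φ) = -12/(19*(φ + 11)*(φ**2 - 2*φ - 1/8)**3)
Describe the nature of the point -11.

The denominator factor φ + 11 vanishes at -11 and appears to the power 1; the numerator there equals -12/19, nonzero, and no other factor vanishes.
Hence a pole whose order is the multiplicity, 1.

The point is a pole of order 1.


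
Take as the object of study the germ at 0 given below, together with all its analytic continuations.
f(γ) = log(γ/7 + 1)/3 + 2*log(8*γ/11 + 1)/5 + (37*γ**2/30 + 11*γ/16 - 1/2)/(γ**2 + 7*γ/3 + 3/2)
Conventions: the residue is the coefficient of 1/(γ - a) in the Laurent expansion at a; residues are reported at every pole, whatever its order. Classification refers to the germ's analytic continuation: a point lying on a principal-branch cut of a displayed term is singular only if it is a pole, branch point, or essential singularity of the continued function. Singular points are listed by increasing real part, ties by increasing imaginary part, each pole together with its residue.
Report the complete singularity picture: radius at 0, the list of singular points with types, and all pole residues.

Denominator factor (γ**2 + 7*γ/3 + 3/2): discriminant -5/9, complex-conjugate roots (-7/6) + ((1/6)*sqrt(5))*i and (-7/6) - ((1/6)*sqrt(5))*i; poles of order 1, moduli (1/2)*sqrt(6) and (1/2)*sqrt(6).
Branch term (2/5)*log(1 - γ/(-11/8)): its argument vanishes at γ = -11/8, a logarithmic branch point, modulus 11/8.
Branch term (1/3)*log(1 - γ/(-7)): its argument vanishes at γ = -7, a logarithmic branch point, modulus 7.
The radius of convergence is the smallest modulus among the singular points: (1/2)*sqrt(6).
The branch terms are analytic at (-7/6) - ((1/6)*sqrt(5))*i and contribute nothing to the residue; only the rational part matters.
The factor γ**2 + 7*γ/3 + 3/2 splits as (γ - a)(γ - a') with a = (-7/6) - ((1/6)*sqrt(5))*i, a' = (-7/6) + ((1/6)*sqrt(5))*i. At the order-1 pole a set g(γ) = (γ - a)*(rational part) = [37*γ**2/30 + 11*γ/16 - 1/2] / (γ - a').
Simple pole: residue = g(a) at a = (-7/6) - ((1/6)*sqrt(5))*i, which is (-1577/1440) + ((887/7200)*sqrt(5))*i.
The branch terms are analytic at (-7/6) + ((1/6)*sqrt(5))*i and contribute nothing to the residue; only the rational part matters.
The factor γ**2 + 7*γ/3 + 3/2 splits as (γ - a)(γ - a') with a = (-7/6) + ((1/6)*sqrt(5))*i, a' = (-7/6) - ((1/6)*sqrt(5))*i. At the order-1 pole a set g(γ) = (γ - a)*(rational part) = [37*γ**2/30 + 11*γ/16 - 1/2] / (γ - a').
Simple pole: residue = g(a) at a = (-7/6) + ((1/6)*sqrt(5))*i, which is (-1577/1440) - ((887/7200)*sqrt(5))*i.
List the singular points by increasing real part (a conjugate pair: the negative imaginary part first).

Radius of convergence at 0: (1/2)*sqrt(6).
At -7: a logarithmic branch point.
At -11/8: a logarithmic branch point.
At (-7/6) - ((1/6)*sqrt(5))*i: a pole of order 1; residue (-1577/1440) + ((887/7200)*sqrt(5))*i.
At (-7/6) + ((1/6)*sqrt(5))*i: a pole of order 1; residue (-1577/1440) - ((887/7200)*sqrt(5))*i.


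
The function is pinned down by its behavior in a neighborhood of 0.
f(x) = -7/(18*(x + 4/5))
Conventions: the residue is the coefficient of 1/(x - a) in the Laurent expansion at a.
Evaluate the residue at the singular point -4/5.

The residue is -7/18.

At the order-1 pole -4/5 set g(x) = (x - (-4/5))*f(x) = -7/18.
Simple pole: residue = g(a) at a = -4/5, which is -7/18.


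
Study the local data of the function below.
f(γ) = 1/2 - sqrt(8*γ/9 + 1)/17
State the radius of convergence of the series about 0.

Branch term (-1/17)*sqrt(1 - γ/(-9/8)): its argument vanishes at γ = -9/8, a square-root branch point, modulus 9/8.
The radius of convergence is the smallest modulus among the singular points: 9/8.

The radius of convergence is 9/8.


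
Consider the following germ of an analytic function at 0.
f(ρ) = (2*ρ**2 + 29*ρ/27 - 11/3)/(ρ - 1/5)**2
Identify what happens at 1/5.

The denominator factor ρ - 1/5 vanishes at 1/5 and appears to the power 2; the numerator there equals -2276/675, nonzero, and no other factor vanishes.
Hence a pole whose order is the multiplicity, 2.

The point is a pole of order 2.


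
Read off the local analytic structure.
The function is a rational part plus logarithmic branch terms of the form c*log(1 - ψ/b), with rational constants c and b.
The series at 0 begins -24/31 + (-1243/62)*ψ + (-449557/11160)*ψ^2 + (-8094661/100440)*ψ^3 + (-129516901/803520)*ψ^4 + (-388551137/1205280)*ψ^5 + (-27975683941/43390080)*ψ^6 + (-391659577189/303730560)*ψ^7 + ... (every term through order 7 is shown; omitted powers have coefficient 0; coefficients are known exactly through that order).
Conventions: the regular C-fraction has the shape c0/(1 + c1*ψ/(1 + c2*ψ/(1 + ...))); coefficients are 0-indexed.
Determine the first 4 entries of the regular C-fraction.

The regular C-fraction coefficients are [-24/31, -1243/48, 21377507/894960, -28007219/38572608195].

Taylor coefficients (read off): a_0 = -24/31, a_1 = -1243/62, a_2 = -449557/11160, a_3 = -8094661/100440.
c0 = a_0 = -24/31. Peel one level at a time: if S = 1 + c*ψ/S' with S'(0) = 1, then c is the ψ-coefficient of S and S' = c*ψ/(S - 1).
S_1 = c0/f = 1 + (-1243/48)*ψ + (21377507/34560)*ψ^2 + ...; c1 = -1243/48.
S_2 = c1*ψ/(S_1 - 1) = 1 + (21377507/894960)*ψ + (868223789/50059587600)*ψ^2 + ...; c2 = 21377507/894960.
S_3 = c2*ψ/(S_2 - 1) = 1 + (-28007219/38572608195)*ψ + ...; c3 = -28007219/38572608195.


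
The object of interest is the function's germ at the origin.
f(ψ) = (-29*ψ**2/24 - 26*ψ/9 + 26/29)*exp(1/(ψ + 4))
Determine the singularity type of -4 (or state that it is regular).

The point is an essential singularity.

The exponent 1/(ψ - (-4)) has a pole at -4, so exp(1/(ψ - (-4))) takes every nonzero value near it: an essential singularity (not a pole of any order).


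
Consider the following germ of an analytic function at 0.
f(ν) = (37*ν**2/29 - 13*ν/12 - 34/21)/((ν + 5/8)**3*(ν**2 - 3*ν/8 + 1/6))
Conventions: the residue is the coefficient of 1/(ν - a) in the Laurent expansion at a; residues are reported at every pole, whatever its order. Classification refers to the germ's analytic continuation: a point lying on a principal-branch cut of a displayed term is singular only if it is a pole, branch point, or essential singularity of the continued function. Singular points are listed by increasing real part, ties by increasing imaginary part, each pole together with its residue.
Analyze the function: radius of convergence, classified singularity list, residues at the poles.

Radius of convergence at 0: (1/6)*sqrt(6).
At -5/8: a pole of order 3; residue -77809521/11139016.
At (3/16) - ((1/48)*sqrt(303))*i: a pole of order 1; residue (77809521/22278032) - ((203623405/2250081232)*sqrt(303))*i.
At (3/16) + ((1/48)*sqrt(303))*i: a pole of order 1; residue (77809521/22278032) + ((203623405/2250081232)*sqrt(303))*i.

Denominator factor (ν + 5/8)^3: pole of order 3 at -5/8, modulus 5/8.
Denominator factor (ν**2 - 3*ν/8 + 1/6): discriminant -101/192, complex-conjugate roots (3/16) + ((1/48)*sqrt(303))*i and (3/16) - ((1/48)*sqrt(303))*i; poles of order 1, moduli (1/6)*sqrt(6) and (1/6)*sqrt(6).
The radius of convergence is the smallest modulus among the singular points: (1/6)*sqrt(6).
At the order-3 pole -5/8 set g(ν) = (ν - (-5/8))^3*f(ν) = (37*ν**2/29 - 13*ν/12 - 34/21)/(ν**2 - 3*ν/8 + 1/6).
Order-3 pole: residue = g''(a)/2; g''(-5/8) = -77809521/5569508, so the residue is -77809521/11139016.
The factor ν**2 - 3*ν/8 + 1/6 splits as (ν - a)(ν - a') with a = (3/16) - ((1/48)*sqrt(303))*i, a' = (3/16) + ((1/48)*sqrt(303))*i. At the order-1 pole a set g(ν) = (ν - a)*f(ν) = [(37*ν**2/29 - 13*ν/12 - 34/21)/(ν + 5/8)**3] / (ν - a').
Simple pole: residue = g(a) at a = (3/16) - ((1/48)*sqrt(303))*i, which is (77809521/22278032) - ((203623405/2250081232)*sqrt(303))*i.
The factor ν**2 - 3*ν/8 + 1/6 splits as (ν - a)(ν - a') with a = (3/16) + ((1/48)*sqrt(303))*i, a' = (3/16) - ((1/48)*sqrt(303))*i. At the order-1 pole a set g(ν) = (ν - a)*f(ν) = [(37*ν**2/29 - 13*ν/12 - 34/21)/(ν + 5/8)**3] / (ν - a').
Simple pole: residue = g(a) at a = (3/16) + ((1/48)*sqrt(303))*i, which is (77809521/22278032) + ((203623405/2250081232)*sqrt(303))*i.
List the singular points by increasing real part (a conjugate pair: the negative imaginary part first).


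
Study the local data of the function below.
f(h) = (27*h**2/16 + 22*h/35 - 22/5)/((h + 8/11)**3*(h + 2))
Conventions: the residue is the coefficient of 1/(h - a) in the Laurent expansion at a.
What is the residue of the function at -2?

The residue is -203643/384160.

At the order-1 pole -2 set g(h) = (h - (-2))*f(h) = (27*h**2/16 + 22*h/35 - 22/5)/(h + 8/11)**3.
Simple pole: residue = g(a) at a = -2, which is -203643/384160.


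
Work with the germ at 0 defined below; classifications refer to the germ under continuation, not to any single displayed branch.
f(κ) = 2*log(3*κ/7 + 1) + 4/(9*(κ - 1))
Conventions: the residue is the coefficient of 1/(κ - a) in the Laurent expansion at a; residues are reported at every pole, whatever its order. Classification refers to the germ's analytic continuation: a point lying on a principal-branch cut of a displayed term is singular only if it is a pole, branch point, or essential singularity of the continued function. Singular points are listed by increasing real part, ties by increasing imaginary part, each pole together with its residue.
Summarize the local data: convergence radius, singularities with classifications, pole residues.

Radius of convergence at 0: 1.
At -7/3: a logarithmic branch point.
At 1: a pole of order 1; residue 4/9.

Denominator factor (κ - 1): pole of order 1 at 1, modulus 1.
Branch term (2)*log(1 - κ/(-7/3)): its argument vanishes at κ = -7/3, a logarithmic branch point, modulus 7/3.
The radius of convergence is the smallest modulus among the singular points: 1.
The branch term is analytic at 1 and contributes nothing to the residue; only the rational part matters.
At the order-1 pole 1 set g(κ) = (κ - (1))*(rational part) = 4/9.
Simple pole: residue = g(a) at a = 1, which is 4/9.
List the singular points by increasing real part (a conjugate pair: the negative imaginary part first).


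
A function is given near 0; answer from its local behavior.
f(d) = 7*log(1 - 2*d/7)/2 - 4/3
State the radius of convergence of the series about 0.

The radius of convergence is 7/2.

Branch term (7/2)*log(1 - d/(7/2)): its argument vanishes at d = 7/2, a logarithmic branch point, modulus 7/2.
The radius of convergence is the smallest modulus among the singular points: 7/2.


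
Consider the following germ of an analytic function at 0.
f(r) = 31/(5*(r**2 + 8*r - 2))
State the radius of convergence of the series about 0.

Denominator factor (r**2 + 8*r - 2): discriminant 72, real irrational roots -4 + (3)*sqrt(2) and -4 - (3)*sqrt(2); poles of order 1, moduli -4 + (3)*sqrt(2) and 4 + (3)*sqrt(2).
The radius of convergence is the smallest modulus among the singular points: -4 + (3)*sqrt(2).

The radius of convergence is -4 + (3)*sqrt(2).


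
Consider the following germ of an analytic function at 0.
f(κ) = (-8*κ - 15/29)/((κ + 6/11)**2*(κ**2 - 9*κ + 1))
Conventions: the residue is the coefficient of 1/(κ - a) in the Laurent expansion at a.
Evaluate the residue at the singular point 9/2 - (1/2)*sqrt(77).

The factor κ**2 - 9*κ + 1 splits as (κ - a)(κ - a') with a = 9/2 - (1/2)*sqrt(77), a' = 9/2 + (1/2)*sqrt(77). At the order-1 pole a set g(κ) = (κ - a)*f(κ) = [(-8*κ - 15/29)/(κ + 6/11)**2] / (κ - a').
Simple pole: residue = g(a) at a = 9/2 - (1/2)*sqrt(77), which is 4602235/32712058 + (6064839/228984406)*sqrt(77).

The residue is 4602235/32712058 + (6064839/228984406)*sqrt(77).


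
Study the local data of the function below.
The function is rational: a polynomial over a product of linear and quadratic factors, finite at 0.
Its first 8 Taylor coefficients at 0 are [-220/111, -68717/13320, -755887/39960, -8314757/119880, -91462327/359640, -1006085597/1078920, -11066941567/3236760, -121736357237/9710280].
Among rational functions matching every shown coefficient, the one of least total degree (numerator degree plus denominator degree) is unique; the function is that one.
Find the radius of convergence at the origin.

The radius of convergence is 3/11.

No rational of total degree below 2 reproduces all 8 coefficients; solving the [1/1] Pade equations on them gives f(k) = (20/37 - 23*k/40)/(k - 3/11), whose expansion matches every shown term.
Denominator factor (k - 3/11): pole of order 1 at 3/11, modulus 3/11.
The radius of convergence is the smallest modulus among the singular points: 3/11.


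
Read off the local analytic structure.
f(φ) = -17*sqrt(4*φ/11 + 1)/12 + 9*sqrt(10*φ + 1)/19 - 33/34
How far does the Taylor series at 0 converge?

Branch term (9/19)*sqrt(1 - φ/(-1/10)): its argument vanishes at φ = -1/10, a square-root branch point, modulus 1/10.
Branch term (-17/12)*sqrt(1 - φ/(-11/4)): its argument vanishes at φ = -11/4, a square-root branch point, modulus 11/4.
The radius of convergence is the smallest modulus among the singular points: 1/10.

The radius of convergence is 1/10.


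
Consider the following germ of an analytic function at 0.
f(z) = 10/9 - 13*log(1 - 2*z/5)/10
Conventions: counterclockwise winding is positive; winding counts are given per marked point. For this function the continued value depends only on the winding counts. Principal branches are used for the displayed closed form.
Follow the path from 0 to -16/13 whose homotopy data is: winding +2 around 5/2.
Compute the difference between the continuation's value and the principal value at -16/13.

The rational part is single-valued and drops out of the difference; each branch term changes only by its own monodromy.
(-13/10)*log(1 - z/(5/2)): each positive loop around 5/2 adds 2*pi*i to the log, so winding +2 contributes (-13/10)*(2)*2*pi*i = -(26/5)*pi*i.
Summing the contributions at z = -16/13 gives -(26/5)*pi*i.

Continued minus principal equals -(26/5)*pi*i.


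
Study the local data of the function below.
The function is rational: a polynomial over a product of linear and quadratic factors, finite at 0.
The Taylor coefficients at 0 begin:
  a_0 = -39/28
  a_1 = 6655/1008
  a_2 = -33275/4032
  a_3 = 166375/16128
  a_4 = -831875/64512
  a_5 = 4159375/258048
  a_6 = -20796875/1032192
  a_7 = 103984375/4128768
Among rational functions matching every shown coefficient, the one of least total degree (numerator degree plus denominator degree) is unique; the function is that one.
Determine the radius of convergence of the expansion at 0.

The radius of convergence is 4/5.

No rational of total degree below 2 reproduces all 8 coefficients; solving the [1/1] Pade equations on them gives f(δ) = (35*δ/9 - 39/35)/(δ + 4/5), whose expansion matches every shown term.
Denominator factor (δ + 4/5): pole of order 1 at -4/5, modulus 4/5.
The radius of convergence is the smallest modulus among the singular points: 4/5.


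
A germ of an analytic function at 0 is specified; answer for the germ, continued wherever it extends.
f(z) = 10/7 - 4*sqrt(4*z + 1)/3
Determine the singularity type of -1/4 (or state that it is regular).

The term (-4/3)*sqrt(1 - z/(-1/4)) has argument 1 - -1/4/(-1/4) = 0 at -1/4: a square-root (algebraic, two-sheeted) branch point; the remaining terms are analytic or single-valued there.

The point is an algebraic (square-root) branch point.


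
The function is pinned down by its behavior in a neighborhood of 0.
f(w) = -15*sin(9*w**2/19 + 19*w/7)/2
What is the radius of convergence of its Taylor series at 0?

The radius of convergence is infinite.

The factor -sin(9*w**2/19 + 19*w/7) is entire and contributes no finite singular point.
The polynomial part has no poles.
No finite singular points: the Taylor series at 0 converges everywhere.


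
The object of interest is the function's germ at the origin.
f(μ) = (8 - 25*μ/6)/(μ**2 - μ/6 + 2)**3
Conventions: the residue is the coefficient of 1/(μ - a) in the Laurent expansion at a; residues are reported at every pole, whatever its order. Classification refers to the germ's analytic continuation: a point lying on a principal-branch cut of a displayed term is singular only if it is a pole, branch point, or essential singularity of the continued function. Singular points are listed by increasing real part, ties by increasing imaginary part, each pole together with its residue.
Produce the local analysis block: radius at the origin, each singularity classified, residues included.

Denominator factor (μ**2 - μ/6 + 2)^3: discriminant -287/36, complex-conjugate roots (1/12) + ((1/12)*sqrt(287))*i and (1/12) - ((1/12)*sqrt(287))*i; poles of order 3, moduli sqrt(2) and sqrt(2).
The radius of convergence is the smallest modulus among the singular points: sqrt(2).
The factor μ**2 - μ/6 + 2 splits as (μ - a)(μ - a') with a = (1/12) - ((1/12)*sqrt(287))*i, a' = (1/12) + ((1/12)*sqrt(287))*i. At the order-3 pole a set g(μ) = (μ - a)^3*f(μ) = [8 - 25*μ/6] / (μ - a')^3.
Order-3 pole: residue = g''(a)/2; g''((1/12) - ((1/12)*sqrt(287))*i) = ((714096/23639903)*sqrt(287))*i, so the residue is ((357048/23639903)*sqrt(287))*i.
The factor μ**2 - μ/6 + 2 splits as (μ - a)(μ - a') with a = (1/12) + ((1/12)*sqrt(287))*i, a' = (1/12) - ((1/12)*sqrt(287))*i. At the order-3 pole a set g(μ) = (μ - a)^3*f(μ) = [8 - 25*μ/6] / (μ - a')^3.
Order-3 pole: residue = g''(a)/2; g''((1/12) + ((1/12)*sqrt(287))*i) = -((714096/23639903)*sqrt(287))*i, so the residue is -((357048/23639903)*sqrt(287))*i.
List the singular points by increasing real part (a conjugate pair: the negative imaginary part first).

Radius of convergence at 0: sqrt(2).
At (1/12) - ((1/12)*sqrt(287))*i: a pole of order 3; residue ((357048/23639903)*sqrt(287))*i.
At (1/12) + ((1/12)*sqrt(287))*i: a pole of order 3; residue -((357048/23639903)*sqrt(287))*i.


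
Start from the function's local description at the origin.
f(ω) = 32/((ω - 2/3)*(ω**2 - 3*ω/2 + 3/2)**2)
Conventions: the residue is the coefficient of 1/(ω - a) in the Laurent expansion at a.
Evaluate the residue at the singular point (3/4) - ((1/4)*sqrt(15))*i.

The residue is (-5184/289) + ((12992/21675)*sqrt(15))*i.

The factor ω**2 - 3*ω/2 + 3/2 splits as (ω - a)(ω - a') with a = (3/4) - ((1/4)*sqrt(15))*i, a' = (3/4) + ((1/4)*sqrt(15))*i. At the order-2 pole a set g(ω) = (ω - a)^2*f(ω) = [32/(ω - 2/3)] / (ω - a')^2.
Order-2 pole: residue = g'(a); g'((3/4) - ((1/4)*sqrt(15))*i) = (-5184/289) + ((12992/21675)*sqrt(15))*i, so the residue is (-5184/289) + ((12992/21675)*sqrt(15))*i.


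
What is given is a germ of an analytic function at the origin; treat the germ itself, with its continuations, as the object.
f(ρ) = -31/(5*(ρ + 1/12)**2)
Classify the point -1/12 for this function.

The denominator factor ρ + 1/12 vanishes at -1/12 and appears to the power 2; the numerator there equals -31/5, nonzero, and no other factor vanishes.
Hence a pole whose order is the multiplicity, 2.

The point is a pole of order 2.


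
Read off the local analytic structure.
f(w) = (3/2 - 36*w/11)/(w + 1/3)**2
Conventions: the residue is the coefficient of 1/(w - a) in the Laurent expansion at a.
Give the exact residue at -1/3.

The residue is -36/11.

At the order-2 pole -1/3 set g(w) = (w - (-1/3))^2*f(w) = 3/2 - 36*w/11.
Order-2 pole: residue = g'(a); g'(-1/3) = -36/11, so the residue is -36/11.


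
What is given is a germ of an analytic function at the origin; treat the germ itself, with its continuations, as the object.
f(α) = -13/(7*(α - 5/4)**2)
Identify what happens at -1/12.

The point is a regular point.

Denominator factors: α - 5/4 = -4/3 at α = -1/12 — none vanishes.
So the germ continues analytically to -1/12.


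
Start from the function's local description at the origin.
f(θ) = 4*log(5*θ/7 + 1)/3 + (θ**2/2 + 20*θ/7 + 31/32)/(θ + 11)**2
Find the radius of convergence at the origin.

Denominator factor (θ + 11)^2: pole of order 2 at -11, modulus 11.
Branch term (4/3)*log(1 - θ/(-7/5)): its argument vanishes at θ = -7/5, a logarithmic branch point, modulus 7/5.
The radius of convergence is the smallest modulus among the singular points: 7/5.

The radius of convergence is 7/5.


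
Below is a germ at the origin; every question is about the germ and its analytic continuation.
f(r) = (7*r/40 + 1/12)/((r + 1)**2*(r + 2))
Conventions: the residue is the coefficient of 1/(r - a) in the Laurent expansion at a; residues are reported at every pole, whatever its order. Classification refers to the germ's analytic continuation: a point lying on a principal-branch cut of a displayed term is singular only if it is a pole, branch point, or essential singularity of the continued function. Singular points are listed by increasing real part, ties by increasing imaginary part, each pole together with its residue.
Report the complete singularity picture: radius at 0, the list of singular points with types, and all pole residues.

Radius of convergence at 0: 1.
At -2: a pole of order 1; residue -4/15.
At -1: a pole of order 2; residue 4/15.

Denominator factor (r + 1)^2: pole of order 2 at -1, modulus 1.
Denominator factor (r + 2): pole of order 1 at -2, modulus 2.
The radius of convergence is the smallest modulus among the singular points: 1.
At the order-1 pole -2 set g(r) = (r - (-2))*f(r) = (7*r/40 + 1/12)/(r + 1)**2.
Simple pole: residue = g(a) at a = -2, which is -4/15.
At the order-2 pole -1 set g(r) = (r - (-1))^2*f(r) = (7*r/40 + 1/12)/(r + 2).
Order-2 pole: residue = g'(a); g'(-1) = 4/15, so the residue is 4/15.
List the singular points by increasing real part (a conjugate pair: the negative imaginary part first).


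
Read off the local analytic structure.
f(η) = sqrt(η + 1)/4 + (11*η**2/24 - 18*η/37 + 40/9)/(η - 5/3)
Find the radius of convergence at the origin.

Denominator factor (η - 5/3): pole of order 1 at 5/3, modulus 5/3.
Branch term (1/4)*sqrt(1 - η/(-1)): its argument vanishes at η = -1, a square-root branch point, modulus 1.
The radius of convergence is the smallest modulus among the singular points: 1.

The radius of convergence is 1.


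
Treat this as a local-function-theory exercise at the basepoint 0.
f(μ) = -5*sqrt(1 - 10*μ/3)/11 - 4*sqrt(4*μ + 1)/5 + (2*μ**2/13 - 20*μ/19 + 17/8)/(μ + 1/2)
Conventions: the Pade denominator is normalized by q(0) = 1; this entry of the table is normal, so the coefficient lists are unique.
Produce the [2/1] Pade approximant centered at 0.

Taylor coefficients needed (expand at 0): a_0 = 659/220, a_1 = -71777/6270, a_2 = 5807473/244530, a_3 = -33146713/733590.
Write the denominator as Q(μ) = 1 + q1*μ. Requiring Q*f - P = O(μ^4) with deg P <= 2 kills the coefficients of μ^3..μ^3 in Q*f:
  μ^3: a_3 + q1*a_2 = 0, i.e. -33146713/733590 + (5807473/244530)*q1 = 0.
Solving this linear system: q1 = 33146713/17422419.
The numerator is Q*f truncated at degree 2: P0 = a_0 = 659/220; P1 = a_1 + q1*a_0 = -418655985569/72825711420; P2 = a_2 + q1*a_1 = 73618726282/37371088755.

The Pade approximant has numerator coefficients [659/220, -418655985569/72825711420, 73618726282/37371088755]; denominator coefficients [1, 33146713/17422419].


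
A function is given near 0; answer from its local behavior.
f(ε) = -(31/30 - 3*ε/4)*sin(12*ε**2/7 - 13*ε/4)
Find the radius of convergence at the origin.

The factor -sin(12*ε**2/7 - 13*ε/4) is entire and contributes no finite singular point.
The polynomial part has no poles.
No finite singular points: the Taylor series at 0 converges everywhere.

The radius of convergence is infinite.


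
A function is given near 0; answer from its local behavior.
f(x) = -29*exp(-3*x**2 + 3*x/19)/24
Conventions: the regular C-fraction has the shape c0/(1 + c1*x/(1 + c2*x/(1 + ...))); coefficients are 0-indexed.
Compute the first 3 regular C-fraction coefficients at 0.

Taylor coefficients (expand at 0): a_0 = -29/24, a_1 = -29/152, a_2 = 20851/5776.
c0 = a_0 = -29/24. Peel one level at a time: if S = 1 + c*x/S' with S'(0) = 1, then c is the x-coefficient of S and S' = c*x/(S - 1).
S_1 = c0/f = 1 + (-3/19)*x + (2175/722)*x^2 + ...; c1 = -3/19.
S_2 = c1*x/(S_1 - 1) = 1 + (725/38)*x + ...; c2 = 725/38.

The regular C-fraction coefficients are [-29/24, -3/19, 725/38].


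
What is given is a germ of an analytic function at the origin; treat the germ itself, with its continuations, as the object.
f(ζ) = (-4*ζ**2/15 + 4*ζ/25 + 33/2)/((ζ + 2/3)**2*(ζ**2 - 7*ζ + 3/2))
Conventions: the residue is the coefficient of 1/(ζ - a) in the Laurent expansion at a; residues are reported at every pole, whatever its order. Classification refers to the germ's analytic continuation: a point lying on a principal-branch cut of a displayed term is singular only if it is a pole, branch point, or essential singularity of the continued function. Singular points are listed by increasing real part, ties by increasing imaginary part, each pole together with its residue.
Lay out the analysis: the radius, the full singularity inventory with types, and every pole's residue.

Denominator factor (ζ + 2/3)^2: pole of order 2 at -2/3, modulus 2/3.
Denominator factor (ζ**2 - 7*ζ + 3/2): discriminant 43, real irrational roots 7/2 + (1/2)*sqrt(43) and 7/2 - (1/2)*sqrt(43); poles of order 1, moduli 7/2 + (1/2)*sqrt(43) and 7/2 - (1/2)*sqrt(43).
The radius of convergence is the smallest modulus among the singular points: 7/2 - (1/2)*sqrt(43).
At the order-2 pole -2/3 set g(ζ) = (ζ - (-2/3))^2*f(ζ) = (-4*ζ**2/15 + 4*ζ/25 + 33/2)/(ζ**2 - 7*ζ + 3/2).
Order-2 pole: residue = g'(a); g'(-2/3) = 1126158/354025, so the residue is 1126158/354025.
The factor ζ**2 - 7*ζ + 3/2 splits as (ζ - a)(ζ - a') with a = 7/2 - (1/2)*sqrt(43), a' = 7/2 + (1/2)*sqrt(43). At the order-1 pole a set g(ζ) = (ζ - a)*f(ζ) = [(-4*ζ**2/15 + 4*ζ/25 + 33/2)/(ζ + 2/3)**2] / (ζ - a').
Simple pole: residue = g(a) at a = 7/2 - (1/2)*sqrt(43), which is -563079/354025 - (3726402/15223075)*sqrt(43).
The factor ζ**2 - 7*ζ + 3/2 splits as (ζ - a)(ζ - a') with a = 7/2 + (1/2)*sqrt(43), a' = 7/2 - (1/2)*sqrt(43). At the order-1 pole a set g(ζ) = (ζ - a)*f(ζ) = [(-4*ζ**2/15 + 4*ζ/25 + 33/2)/(ζ + 2/3)**2] / (ζ - a').
Simple pole: residue = g(a) at a = 7/2 + (1/2)*sqrt(43), which is -563079/354025 + (3726402/15223075)*sqrt(43).
List the singular points by increasing real part (a conjugate pair: the negative imaginary part first).

Radius of convergence at 0: 7/2 - (1/2)*sqrt(43).
At -2/3: a pole of order 2; residue 1126158/354025.
At 7/2 - (1/2)*sqrt(43): a pole of order 1; residue -563079/354025 - (3726402/15223075)*sqrt(43).
At 7/2 + (1/2)*sqrt(43): a pole of order 1; residue -563079/354025 + (3726402/15223075)*sqrt(43).


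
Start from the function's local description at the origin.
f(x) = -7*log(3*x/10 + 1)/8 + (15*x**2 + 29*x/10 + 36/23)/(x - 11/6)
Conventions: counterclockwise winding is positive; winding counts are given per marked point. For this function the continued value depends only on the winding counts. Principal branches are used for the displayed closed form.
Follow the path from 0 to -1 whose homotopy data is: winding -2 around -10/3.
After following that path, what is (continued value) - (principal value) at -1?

The rational part is single-valued and drops out of the difference; each branch term changes only by its own monodromy.
(-7/8)*log(1 - x/(-10/3)): each positive loop around -10/3 adds 2*pi*i to the log, so winding -2 contributes (-7/8)*(-2)*2*pi*i = (7/2)*pi*i.
Summing the contributions at x = -1 gives (7/2)*pi*i.

Continued minus principal equals (7/2)*pi*i.


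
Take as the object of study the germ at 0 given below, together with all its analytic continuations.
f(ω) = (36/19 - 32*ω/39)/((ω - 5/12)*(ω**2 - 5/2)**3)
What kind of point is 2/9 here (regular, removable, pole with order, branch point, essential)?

The point is a regular point.

Denominator factors: ω - 5/12 = -7/36 at ω = 2/9; ω**2 - 5/2 = -397/162 at ω = 2/9 — none vanishes.
So the germ continues analytically to 2/9.


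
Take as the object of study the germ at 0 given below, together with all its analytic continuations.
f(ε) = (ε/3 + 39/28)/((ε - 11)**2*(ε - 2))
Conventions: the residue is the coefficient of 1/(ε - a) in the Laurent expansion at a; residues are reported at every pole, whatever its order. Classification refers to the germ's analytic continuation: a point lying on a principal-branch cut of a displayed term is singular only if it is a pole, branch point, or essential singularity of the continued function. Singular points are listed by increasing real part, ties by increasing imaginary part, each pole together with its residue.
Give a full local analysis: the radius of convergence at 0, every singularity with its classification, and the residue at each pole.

Denominator factor (ε - 2): pole of order 1 at 2, modulus 2.
Denominator factor (ε - 11)^2: pole of order 2 at 11, modulus 11.
The radius of convergence is the smallest modulus among the singular points: 2.
At the order-1 pole 2 set g(ε) = (ε - (2))*f(ε) = (ε/3 + 39/28)/(ε - 11)**2.
Simple pole: residue = g(a) at a = 2, which is 173/6804.
At the order-2 pole 11 set g(ε) = (ε - (11))^2*f(ε) = (ε/3 + 39/28)/(ε - 2).
Order-2 pole: residue = g'(a); g'(11) = -173/6804, so the residue is -173/6804.
List the singular points by increasing real part (a conjugate pair: the negative imaginary part first).

Radius of convergence at 0: 2.
At 2: a pole of order 1; residue 173/6804.
At 11: a pole of order 2; residue -173/6804.


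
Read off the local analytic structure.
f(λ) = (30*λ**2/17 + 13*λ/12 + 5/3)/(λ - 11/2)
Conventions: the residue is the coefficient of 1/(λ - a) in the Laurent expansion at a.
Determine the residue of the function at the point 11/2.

The residue is 8297/136.

At the order-1 pole 11/2 set g(λ) = (λ - (11/2))*f(λ) = 30*λ**2/17 + 13*λ/12 + 5/3.
Simple pole: residue = g(a) at a = 11/2, which is 8297/136.


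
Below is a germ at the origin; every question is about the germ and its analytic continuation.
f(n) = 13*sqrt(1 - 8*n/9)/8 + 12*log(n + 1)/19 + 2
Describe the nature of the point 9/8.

The term (13/8)*sqrt(1 - n/(9/8)) has argument 1 - 9/8/(9/8) = 0 at 9/8: a square-root (algebraic, two-sheeted) branch point; the remaining terms are analytic or single-valued there.

The point is an algebraic (square-root) branch point.


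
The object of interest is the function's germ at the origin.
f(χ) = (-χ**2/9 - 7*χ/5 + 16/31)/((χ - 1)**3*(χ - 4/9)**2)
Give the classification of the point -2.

The point is a regular point.

Denominator factors: χ - 4/9 = -22/9 at χ = -2; χ - 1 = -3 at χ = -2 — none vanishes.
So the germ continues analytically to -2.


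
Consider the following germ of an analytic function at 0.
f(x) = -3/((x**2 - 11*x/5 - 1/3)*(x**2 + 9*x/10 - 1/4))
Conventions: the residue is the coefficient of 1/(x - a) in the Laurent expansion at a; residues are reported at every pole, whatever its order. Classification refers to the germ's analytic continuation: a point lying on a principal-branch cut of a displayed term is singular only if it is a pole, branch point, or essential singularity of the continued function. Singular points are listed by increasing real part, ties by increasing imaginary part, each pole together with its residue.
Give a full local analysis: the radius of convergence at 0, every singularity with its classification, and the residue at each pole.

Denominator factor (x**2 + 9*x/10 - 1/4): discriminant 181/100, real irrational roots -9/20 + (1/20)*sqrt(181) and -9/20 - (1/20)*sqrt(181); poles of order 1, moduli -9/20 + (1/20)*sqrt(181) and 9/20 + (1/20)*sqrt(181).
Denominator factor (x**2 - 11*x/5 - 1/3): discriminant 463/75, real irrational roots 11/10 + (1/30)*sqrt(1389) and 11/10 - (1/30)*sqrt(1389); poles of order 1, moduli 11/10 + (1/30)*sqrt(1389) and -11/10 + (1/30)*sqrt(1389).
The radius of convergence is the smallest modulus among the singular points: -11/10 + (1/30)*sqrt(1389).
The factor x**2 + 9*x/10 - 1/4 splits as (x - a)(x - a') with a = -9/20 - (1/20)*sqrt(181), a' = -9/20 + (1/20)*sqrt(181). At the order-1 pole a set g(x) = (x - a)*f(x) = [-3/(x**2 - 11*x/5 - 1/3)] / (x - a').
Simple pole: residue = g(a) at a = -9/20 - (1/20)*sqrt(181), which is 16740/9461 - (141660/1712441)*sqrt(181).
The factor x**2 - 11*x/5 - 1/3 splits as (x - a)(x - a') with a = 11/10 - (1/30)*sqrt(1389), a' = 11/10 + (1/30)*sqrt(1389). At the order-1 pole a set g(x) = (x - a)*f(x) = [-3/(x**2 + 9*x/10 - 1/4)] / (x - a').
Simple pole: residue = g(a) at a = 11/10 - (1/30)*sqrt(1389), which is -16740/9461 - (188640/4380443)*sqrt(1389).
The factor x**2 + 9*x/10 - 1/4 splits as (x - a)(x - a') with a = -9/20 + (1/20)*sqrt(181), a' = -9/20 - (1/20)*sqrt(181). At the order-1 pole a set g(x) = (x - a)*f(x) = [-3/(x**2 - 11*x/5 - 1/3)] / (x - a').
Simple pole: residue = g(a) at a = -9/20 + (1/20)*sqrt(181), which is 16740/9461 + (141660/1712441)*sqrt(181).
The factor x**2 - 11*x/5 - 1/3 splits as (x - a)(x - a') with a = 11/10 + (1/30)*sqrt(1389), a' = 11/10 - (1/30)*sqrt(1389). At the order-1 pole a set g(x) = (x - a)*f(x) = [-3/(x**2 + 9*x/10 - 1/4)] / (x - a').
Simple pole: residue = g(a) at a = 11/10 + (1/30)*sqrt(1389), which is -16740/9461 + (188640/4380443)*sqrt(1389).
List the singular points by increasing real part (a conjugate pair: the negative imaginary part first).

Radius of convergence at 0: -11/10 + (1/30)*sqrt(1389).
At -9/20 - (1/20)*sqrt(181): a pole of order 1; residue 16740/9461 - (141660/1712441)*sqrt(181).
At 11/10 - (1/30)*sqrt(1389): a pole of order 1; residue -16740/9461 - (188640/4380443)*sqrt(1389).
At -9/20 + (1/20)*sqrt(181): a pole of order 1; residue 16740/9461 + (141660/1712441)*sqrt(181).
At 11/10 + (1/30)*sqrt(1389): a pole of order 1; residue -16740/9461 + (188640/4380443)*sqrt(1389).
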